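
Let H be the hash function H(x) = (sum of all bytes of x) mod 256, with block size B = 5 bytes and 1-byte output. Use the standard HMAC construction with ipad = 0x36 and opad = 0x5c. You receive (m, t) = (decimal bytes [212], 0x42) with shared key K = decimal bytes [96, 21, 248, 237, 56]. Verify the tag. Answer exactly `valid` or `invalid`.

valid

Key decimal bytes [96, 21, 248, 237, 56] = 60 15 f8 ed 38 is exactly B = 5 bytes: K' = 60 15 f8 ed 38.
K' ⊕ ipad = 56 23 ce db 0e; K' ⊕ opad = 3c 49 a4 b1 64.
Inner hash: sum = 86+35+206+219+14+212 = 772; mod 256 = 4 → 04.
Outer hash (recomputed tag): sum = 60+73+164+177+100+4 = 578; mod 256 = 66 → 42.
Recomputed tag = 42; claimed = 42 → match.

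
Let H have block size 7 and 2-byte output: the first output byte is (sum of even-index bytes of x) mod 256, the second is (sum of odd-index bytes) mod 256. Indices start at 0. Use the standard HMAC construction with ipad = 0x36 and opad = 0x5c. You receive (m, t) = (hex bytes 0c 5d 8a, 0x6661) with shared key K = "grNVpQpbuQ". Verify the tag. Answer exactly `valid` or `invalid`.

invalid

Key "grNVpQpbuQ" = 67 72 4e 56 70 51 70 62 75 51 is 10 bytes > B = 7, so hash it first: H(key) = 0a cc, then zero-pad to 7 bytes: K' = 0a cc 00 00 00 00 00.
K' ⊕ ipad = 3c fa 36 36 36 36 36; K' ⊕ opad = 56 90 5c 5c 5c 5c 5c.
Inner hash: even-index sum = 315 mod 256 = 59; odd-index sum = 508 mod 256 = 252 → 3b fc.
Outer hash (recomputed tag): even-index sum = 614 mod 256 = 102; odd-index sum = 387 mod 256 = 131 → 66 83.
Recomputed tag = 6683; claimed = 6661 → mismatch.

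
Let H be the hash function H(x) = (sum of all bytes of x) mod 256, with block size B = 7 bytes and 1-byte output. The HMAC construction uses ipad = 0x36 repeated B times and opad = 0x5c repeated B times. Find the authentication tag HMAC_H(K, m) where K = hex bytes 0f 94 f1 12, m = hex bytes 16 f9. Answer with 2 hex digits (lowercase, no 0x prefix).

a1

Key hex bytes 0f 94 f1 12 is 4 bytes ≤ B = 7; zero-pad to 7 bytes: K' = 0f 94 f1 12 00 00 00.
K' ⊕ ipad = 39 a2 c7 24 36 36 36.  K' ⊕ opad = 53 c8 ad 4e 5c 5c 5c.
Inner input = (K'⊕ipad) ∥ m = 39 a2 c7 24 36 36 36 ∥ 16 f9.
Inner hash: sum = 57+162+199+36+54+54+54+22+249 = 887; mod 256 = 119 → 77.
Outer input = (K'⊕opad) ∥ inner = 53 c8 ad 4e 5c 5c 5c ∥ 77.
Outer hash (tag): sum = 83+200+173+78+92+92+92+119 = 929; mod 256 = 161 → a1.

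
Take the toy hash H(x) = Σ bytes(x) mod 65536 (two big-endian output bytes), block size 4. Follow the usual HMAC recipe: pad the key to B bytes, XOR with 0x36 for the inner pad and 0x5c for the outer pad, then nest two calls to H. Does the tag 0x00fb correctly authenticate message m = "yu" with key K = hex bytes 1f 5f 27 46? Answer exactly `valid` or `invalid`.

invalid

Key hex bytes 1f 5f 27 46 is exactly B = 4 bytes: K' = 1f 5f 27 46.
K' ⊕ ipad = 29 69 11 70; K' ⊕ opad = 43 03 7b 1a.
Inner hash: sum = 41+105+17+112+121+117 = 513 → 02 01.
Outer hash (recomputed tag): sum = 67+3+123+26+2+1 = 222 → 00 de.
Recomputed tag = 00de; claimed = 00fb → mismatch.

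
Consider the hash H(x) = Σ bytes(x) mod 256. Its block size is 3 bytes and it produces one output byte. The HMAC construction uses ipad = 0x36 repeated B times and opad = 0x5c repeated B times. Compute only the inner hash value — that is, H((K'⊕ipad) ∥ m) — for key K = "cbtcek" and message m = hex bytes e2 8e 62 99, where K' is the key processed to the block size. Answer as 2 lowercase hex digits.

Key "cbtcek" = 63 62 74 63 65 6b is 6 bytes > B = 3, so hash it first: H(key) = 6c, then zero-pad to 3 bytes: K' = 6c 00 00.
K' ⊕ ipad = 5a 36 36.
Inner input = 5a 36 36 ∥ e2 8e 62 99.
Inner hash: sum = 90+54+54+226+142+98+153 = 817; mod 256 = 49 → 31.

31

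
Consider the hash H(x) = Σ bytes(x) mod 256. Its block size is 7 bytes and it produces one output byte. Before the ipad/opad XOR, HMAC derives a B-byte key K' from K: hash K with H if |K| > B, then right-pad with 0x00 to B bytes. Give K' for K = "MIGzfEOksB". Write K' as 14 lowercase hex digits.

|K| = 10 > B = 7, so first hash the key.
H(K): sum = 77+73+71+122+102+69+79+107+115+66 = 881; mod 256 = 113 → 71.
Zero-pad H(K) = 71 to 7 bytes: K' = 71 00 00 00 00 00 00.

71000000000000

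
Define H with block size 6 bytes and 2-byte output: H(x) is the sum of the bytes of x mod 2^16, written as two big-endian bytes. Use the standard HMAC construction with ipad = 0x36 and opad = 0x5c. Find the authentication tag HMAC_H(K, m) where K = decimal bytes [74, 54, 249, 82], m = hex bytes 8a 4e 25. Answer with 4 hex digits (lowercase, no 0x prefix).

0206

Key decimal bytes [74, 54, 249, 82] = 4a 36 f9 52 is 4 bytes ≤ B = 6; zero-pad to 6 bytes: K' = 4a 36 f9 52 00 00.
K' ⊕ ipad = 7c 00 cf 64 36 36.  K' ⊕ opad = 16 6a a5 0e 5c 5c.
Inner input = (K'⊕ipad) ∥ m = 7c 00 cf 64 36 36 ∥ 8a 4e 25.
Inner hash: sum = 124+0+207+100+54+54+138+78+37 = 792 → 03 18.
Outer input = (K'⊕opad) ∥ inner = 16 6a a5 0e 5c 5c ∥ 03 18.
Outer hash (tag): sum = 22+106+165+14+92+92+3+24 = 518 → 02 06.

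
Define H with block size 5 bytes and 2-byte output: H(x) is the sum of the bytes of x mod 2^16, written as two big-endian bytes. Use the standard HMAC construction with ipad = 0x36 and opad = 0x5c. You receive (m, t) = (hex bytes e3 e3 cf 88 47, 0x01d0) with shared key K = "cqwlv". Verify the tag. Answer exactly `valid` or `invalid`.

valid

Key "cqwlv" = 63 71 77 6c 76 is exactly B = 5 bytes: K' = 63 71 77 6c 76.
K' ⊕ ipad = 55 47 41 5a 40; K' ⊕ opad = 3f 2d 2b 30 2a.
Inner hash: sum = 85+71+65+90+64+227+227+207+136+71 = 1243 → 04 db.
Outer hash (recomputed tag): sum = 63+45+43+48+42+4+219 = 464 → 01 d0.
Recomputed tag = 01d0; claimed = 01d0 → match.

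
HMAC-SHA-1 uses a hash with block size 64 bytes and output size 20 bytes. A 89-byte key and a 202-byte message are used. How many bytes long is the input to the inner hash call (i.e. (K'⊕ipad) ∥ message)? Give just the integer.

266

Key is 89 > 64 bytes, so it is hashed to 20 bytes then zero-padded to 64: |K'| = 64.
Inner input = (K'⊕ipad) ∥ m → 64 + 202 = 266 bytes.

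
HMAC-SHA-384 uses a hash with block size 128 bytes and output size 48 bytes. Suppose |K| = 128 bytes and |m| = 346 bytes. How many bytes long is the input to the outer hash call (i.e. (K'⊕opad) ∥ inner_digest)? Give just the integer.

176

Key is 128 ≤ 128 bytes, zero-padded: |K'| = 128.
Outer input = (K'⊕opad) ∥ H(inner) → 128 + 48 = 176 bytes.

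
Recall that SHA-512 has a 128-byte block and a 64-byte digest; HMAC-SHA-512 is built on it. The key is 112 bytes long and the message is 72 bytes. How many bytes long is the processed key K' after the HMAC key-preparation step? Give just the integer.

Key is 112 ≤ 128 bytes, zero-padded: |K'| = 128.

128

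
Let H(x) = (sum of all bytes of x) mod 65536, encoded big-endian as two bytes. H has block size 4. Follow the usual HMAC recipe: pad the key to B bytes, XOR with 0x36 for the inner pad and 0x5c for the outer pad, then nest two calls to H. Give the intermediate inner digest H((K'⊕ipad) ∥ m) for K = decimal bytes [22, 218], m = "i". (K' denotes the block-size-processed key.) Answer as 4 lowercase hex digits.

Key decimal bytes [22, 218] = 16 da is 2 bytes ≤ B = 4; zero-pad to 4 bytes: K' = 16 da 00 00.
K' ⊕ ipad = 20 ec 36 36.
Inner input = 20 ec 36 36 ∥ 69.
Inner hash: sum = 32+236+54+54+105 = 481 → 01 e1.

01e1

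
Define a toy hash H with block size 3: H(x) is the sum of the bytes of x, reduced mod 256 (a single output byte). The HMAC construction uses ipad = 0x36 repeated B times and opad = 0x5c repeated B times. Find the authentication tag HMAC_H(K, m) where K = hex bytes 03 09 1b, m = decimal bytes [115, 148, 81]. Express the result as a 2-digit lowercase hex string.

Key hex bytes 03 09 1b is exactly B = 3 bytes: K' = 03 09 1b.
K' ⊕ ipad = 35 3f 2d.  K' ⊕ opad = 5f 55 47.
Inner input = (K'⊕ipad) ∥ m = 35 3f 2d ∥ 73 94 51.
Inner hash: sum = 53+63+45+115+148+81 = 505; mod 256 = 249 → f9.
Outer input = (K'⊕opad) ∥ inner = 5f 55 47 ∥ f9.
Outer hash (tag): sum = 95+85+71+249 = 500; mod 256 = 244 → f4.

f4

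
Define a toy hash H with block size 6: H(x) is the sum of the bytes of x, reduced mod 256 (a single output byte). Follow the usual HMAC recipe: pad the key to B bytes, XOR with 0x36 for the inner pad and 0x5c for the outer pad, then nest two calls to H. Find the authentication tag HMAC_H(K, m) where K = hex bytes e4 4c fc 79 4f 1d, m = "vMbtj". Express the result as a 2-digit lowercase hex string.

ed

Key hex bytes e4 4c fc 79 4f 1d is exactly B = 6 bytes: K' = e4 4c fc 79 4f 1d.
K' ⊕ ipad = d2 7a ca 4f 79 2b.  K' ⊕ opad = b8 10 a0 25 13 41.
Inner input = (K'⊕ipad) ∥ m = d2 7a ca 4f 79 2b ∥ 76 4d 62 74 6a.
Inner hash: sum = 210+122+202+79+121+43+118+77+98+116+106 = 1292; mod 256 = 12 → 0c.
Outer input = (K'⊕opad) ∥ inner = b8 10 a0 25 13 41 ∥ 0c.
Outer hash (tag): sum = 184+16+160+37+19+65+12 = 493; mod 256 = 237 → ed.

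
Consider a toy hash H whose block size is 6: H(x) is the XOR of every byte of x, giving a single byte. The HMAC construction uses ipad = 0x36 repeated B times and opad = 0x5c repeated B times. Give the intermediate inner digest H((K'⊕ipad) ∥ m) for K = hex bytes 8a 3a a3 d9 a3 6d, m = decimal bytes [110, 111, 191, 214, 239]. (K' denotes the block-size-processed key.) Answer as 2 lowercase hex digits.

Key hex bytes 8a 3a a3 d9 a3 6d is exactly B = 6 bytes: K' = 8a 3a a3 d9 a3 6d.
K' ⊕ ipad = bc 0c 95 ef 95 5b.
Inner input = bc 0c 95 ef 95 5b ∥ 6e 6f bf d6 ef.
Inner hash: XOR bc⊕0c⊕95⊕ef⊕95⊕5b⊕6e⊕6f⊕bf⊕d6⊕ef = 83.

83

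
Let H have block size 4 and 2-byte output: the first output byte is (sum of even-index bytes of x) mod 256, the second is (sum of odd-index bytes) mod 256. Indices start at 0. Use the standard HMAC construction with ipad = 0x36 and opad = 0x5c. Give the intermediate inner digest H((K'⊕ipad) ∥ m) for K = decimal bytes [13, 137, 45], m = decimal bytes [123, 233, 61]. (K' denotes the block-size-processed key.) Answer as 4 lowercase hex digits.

Key decimal bytes [13, 137, 45] = 0d 89 2d is 3 bytes ≤ B = 4; zero-pad to 4 bytes: K' = 0d 89 2d 00.
K' ⊕ ipad = 3b bf 1b 36.
Inner input = 3b bf 1b 36 ∥ 7b e9 3d.
Inner hash: even-index sum = 270 mod 256 = 14; odd-index sum = 478 mod 256 = 222 → 0e de.

0ede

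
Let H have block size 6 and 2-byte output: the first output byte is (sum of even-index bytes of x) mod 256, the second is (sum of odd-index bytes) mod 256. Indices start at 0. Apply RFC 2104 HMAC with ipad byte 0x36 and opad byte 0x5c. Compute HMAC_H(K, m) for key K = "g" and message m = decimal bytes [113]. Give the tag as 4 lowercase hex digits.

21b6

Key "g" = 67 is 1 byte ≤ B = 6; zero-pad to 6 bytes: K' = 67 00 00 00 00 00.
K' ⊕ ipad = 51 36 36 36 36 36.  K' ⊕ opad = 3b 5c 5c 5c 5c 5c.
Inner input = (K'⊕ipad) ∥ m = 51 36 36 36 36 36 ∥ 71.
Inner hash: even-index sum = 302 mod 256 = 46; odd-index sum = 162 mod 256 = 162 → 2e a2.
Outer input = (K'⊕opad) ∥ inner = 3b 5c 5c 5c 5c 5c ∥ 2e a2.
Outer hash (tag): even-index sum = 289 mod 256 = 33; odd-index sum = 438 mod 256 = 182 → 21 b6.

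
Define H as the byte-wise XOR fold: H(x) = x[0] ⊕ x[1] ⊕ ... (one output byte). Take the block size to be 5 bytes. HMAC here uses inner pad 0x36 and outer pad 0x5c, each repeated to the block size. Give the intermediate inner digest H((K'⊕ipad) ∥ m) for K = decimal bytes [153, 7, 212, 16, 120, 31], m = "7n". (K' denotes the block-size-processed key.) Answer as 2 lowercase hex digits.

Key decimal bytes [153, 7, 212, 16, 120, 31] = 99 07 d4 10 78 1f is 6 bytes > B = 5, so hash it first: H(key) = 3d, then zero-pad to 5 bytes: K' = 3d 00 00 00 00.
K' ⊕ ipad = 0b 36 36 36 36.
Inner input = 0b 36 36 36 36 ∥ 37 6e.
Inner hash: XOR 0b⊕36⊕36⊕36⊕36⊕37⊕6e = 52.

52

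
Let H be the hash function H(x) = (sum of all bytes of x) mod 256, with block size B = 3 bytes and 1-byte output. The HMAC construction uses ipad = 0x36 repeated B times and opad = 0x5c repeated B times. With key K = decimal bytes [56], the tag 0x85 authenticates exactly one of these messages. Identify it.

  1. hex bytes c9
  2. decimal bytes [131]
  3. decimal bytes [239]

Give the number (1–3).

3

Key decimal bytes [56] = 38 is 1 byte ≤ B = 3; zero-pad to 3 bytes: K' = 38 00 00.
K' ⊕ ipad = 0e 36 36; K' ⊕ opad = 64 5c 5c.
m1: inner = H(0e 36 36 c9) = 43; tag = H(64 5c 5c 43) = 5f
m2: inner = H(0e 36 36 83) = fd; tag = H(64 5c 5c fd) = 19
m3: inner = H(0e 36 36 ef) = 69; tag = H(64 5c 5c 69) = 85 ← matches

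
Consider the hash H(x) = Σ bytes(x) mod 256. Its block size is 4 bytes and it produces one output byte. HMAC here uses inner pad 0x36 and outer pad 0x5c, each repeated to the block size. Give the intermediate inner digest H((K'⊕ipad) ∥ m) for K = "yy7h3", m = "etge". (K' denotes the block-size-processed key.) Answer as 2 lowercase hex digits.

39

Key "yy7h3" = 79 79 37 68 33 is 5 bytes > B = 4, so hash it first: H(key) = c4, then zero-pad to 4 bytes: K' = c4 00 00 00.
K' ⊕ ipad = f2 36 36 36.
Inner input = f2 36 36 36 ∥ 65 74 67 65.
Inner hash: sum = 242+54+54+54+101+116+103+101 = 825; mod 256 = 57 → 39.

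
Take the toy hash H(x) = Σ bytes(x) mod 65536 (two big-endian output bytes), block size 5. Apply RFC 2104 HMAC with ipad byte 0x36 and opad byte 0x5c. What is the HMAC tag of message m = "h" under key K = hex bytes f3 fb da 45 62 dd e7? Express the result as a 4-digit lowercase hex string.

Key hex bytes f3 fb da 45 62 dd e7 is 7 bytes > B = 5, so hash it first: H(key) = 05 33, then zero-pad to 5 bytes: K' = 05 33 00 00 00.
K' ⊕ ipad = 33 05 36 36 36.  K' ⊕ opad = 59 6f 5c 5c 5c.
Inner input = (K'⊕ipad) ∥ m = 33 05 36 36 36 ∥ 68.
Inner hash: sum = 51+5+54+54+54+104 = 322 → 01 42.
Outer input = (K'⊕opad) ∥ inner = 59 6f 5c 5c 5c ∥ 01 42.
Outer hash (tag): sum = 89+111+92+92+92+1+66 = 543 → 02 1f.

021f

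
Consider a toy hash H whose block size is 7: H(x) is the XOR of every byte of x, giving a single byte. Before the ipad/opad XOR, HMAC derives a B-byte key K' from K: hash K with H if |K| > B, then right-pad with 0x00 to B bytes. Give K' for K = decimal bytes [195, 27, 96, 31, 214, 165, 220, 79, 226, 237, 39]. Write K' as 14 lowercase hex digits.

|K| = 11 > B = 7, so first hash the key.
H(K): XOR c3⊕1b⊕60⊕1f⊕d6⊕a5⊕dc⊕4f⊕e2⊕ed⊕27 = 6f.
Zero-pad H(K) = 6f to 7 bytes: K' = 6f 00 00 00 00 00 00.

6f000000000000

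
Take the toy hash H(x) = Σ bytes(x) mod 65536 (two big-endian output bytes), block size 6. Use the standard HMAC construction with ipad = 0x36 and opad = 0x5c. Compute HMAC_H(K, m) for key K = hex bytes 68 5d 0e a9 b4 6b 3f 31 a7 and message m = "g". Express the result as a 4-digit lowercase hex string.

03b6

Key hex bytes 68 5d 0e a9 b4 6b 3f 31 a7 is 9 bytes > B = 6, so hash it first: H(key) = 03 b2, then zero-pad to 6 bytes: K' = 03 b2 00 00 00 00.
K' ⊕ ipad = 35 84 36 36 36 36.  K' ⊕ opad = 5f ee 5c 5c 5c 5c.
Inner input = (K'⊕ipad) ∥ m = 35 84 36 36 36 36 ∥ 67.
Inner hash: sum = 53+132+54+54+54+54+103 = 504 → 01 f8.
Outer input = (K'⊕opad) ∥ inner = 5f ee 5c 5c 5c 5c ∥ 01 f8.
Outer hash (tag): sum = 95+238+92+92+92+92+1+248 = 950 → 03 b6.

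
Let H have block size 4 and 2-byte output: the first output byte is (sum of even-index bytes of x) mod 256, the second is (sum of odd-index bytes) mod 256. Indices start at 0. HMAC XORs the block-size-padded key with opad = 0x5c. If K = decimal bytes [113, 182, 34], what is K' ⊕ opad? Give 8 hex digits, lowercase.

2dea7e5c

Key decimal bytes [113, 182, 34] = 71 b6 22 is 3 bytes ≤ B = 4; zero-pad to 4 bytes: K' = 71 b6 22 00.
XOR each byte with 0x5c: 71⊕5c=2d, b6⊕5c=ea, 22⊕5c=7e, 00⊕5c=5c.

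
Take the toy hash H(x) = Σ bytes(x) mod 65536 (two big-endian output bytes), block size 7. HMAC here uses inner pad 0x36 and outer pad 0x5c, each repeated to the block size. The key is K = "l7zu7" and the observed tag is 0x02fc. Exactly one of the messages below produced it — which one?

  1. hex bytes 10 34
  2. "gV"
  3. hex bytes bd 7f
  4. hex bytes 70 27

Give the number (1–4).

Key "l7zu7" = 6c 37 7a 75 37 is 5 bytes ≤ B = 7; zero-pad to 7 bytes: K' = 6c 37 7a 75 37 00 00.
K' ⊕ ipad = 5a 01 4c 43 01 36 36; K' ⊕ opad = 30 6b 26 29 6b 5c 5c.
m1: inner = H(5a 01 4c 43 01 36 36 10 34) = 01 9b; tag = H(30 6b 26 29 6b 5c 5c 01 9b) = 02a9
m2: inner = H(5a 01 4c 43 01 36 36 67 56) = 02 14; tag = H(30 6b 26 29 6b 5c 5c 02 14) = 0223
m3: inner = H(5a 01 4c 43 01 36 36 bd 7f) = 02 93; tag = H(30 6b 26 29 6b 5c 5c 02 93) = 02a2
m4: inner = H(5a 01 4c 43 01 36 36 70 27) = 01 ee; tag = H(30 6b 26 29 6b 5c 5c 01 ee) = 02fc ← matches

4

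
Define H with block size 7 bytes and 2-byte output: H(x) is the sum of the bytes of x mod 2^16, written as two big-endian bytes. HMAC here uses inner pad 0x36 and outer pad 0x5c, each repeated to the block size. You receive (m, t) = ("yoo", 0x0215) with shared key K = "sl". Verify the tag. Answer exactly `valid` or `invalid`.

invalid

Key "sl" = 73 6c is 2 bytes ≤ B = 7; zero-pad to 7 bytes: K' = 73 6c 00 00 00 00 00.
K' ⊕ ipad = 45 5a 36 36 36 36 36; K' ⊕ opad = 2f 30 5c 5c 5c 5c 5c.
Inner hash: sum = 69+90+54+54+54+54+54+121+111+111 = 772 → 03 04.
Outer hash (recomputed tag): sum = 47+48+92+92+92+92+92+3+4 = 562 → 02 32.
Recomputed tag = 0232; claimed = 0215 → mismatch.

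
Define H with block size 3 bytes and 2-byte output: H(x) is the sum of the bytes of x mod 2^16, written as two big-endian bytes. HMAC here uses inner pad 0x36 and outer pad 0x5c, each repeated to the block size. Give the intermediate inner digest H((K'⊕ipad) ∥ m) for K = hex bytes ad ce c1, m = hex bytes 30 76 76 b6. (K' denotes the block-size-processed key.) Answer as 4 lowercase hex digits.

045c

Key hex bytes ad ce c1 is exactly B = 3 bytes: K' = ad ce c1.
K' ⊕ ipad = 9b f8 f7.
Inner input = 9b f8 f7 ∥ 30 76 76 b6.
Inner hash: sum = 155+248+247+48+118+118+182 = 1116 → 04 5c.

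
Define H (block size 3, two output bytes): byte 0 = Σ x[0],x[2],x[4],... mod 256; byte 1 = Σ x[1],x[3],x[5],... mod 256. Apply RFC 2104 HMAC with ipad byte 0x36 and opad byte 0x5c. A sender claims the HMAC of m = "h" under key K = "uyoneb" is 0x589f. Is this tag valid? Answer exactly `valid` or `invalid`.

invalid

Key "uyoneb" = 75 79 6f 6e 65 62 is 6 bytes > B = 3, so hash it first: H(key) = 49 49, then zero-pad to 3 bytes: K' = 49 49 00.
K' ⊕ ipad = 7f 7f 36; K' ⊕ opad = 15 15 5c.
Inner hash: even-index sum = 181 mod 256 = 181; odd-index sum = 231 mod 256 = 231 → b5 e7.
Outer hash (recomputed tag): even-index sum = 344 mod 256 = 88; odd-index sum = 202 mod 256 = 202 → 58 ca.
Recomputed tag = 58ca; claimed = 589f → mismatch.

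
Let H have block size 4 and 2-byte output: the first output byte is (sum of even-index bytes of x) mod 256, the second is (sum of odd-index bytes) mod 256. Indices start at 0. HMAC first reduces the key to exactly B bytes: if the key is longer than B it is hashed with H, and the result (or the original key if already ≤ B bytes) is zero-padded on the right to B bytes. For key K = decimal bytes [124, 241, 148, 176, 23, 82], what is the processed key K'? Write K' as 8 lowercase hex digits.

|K| = 6 > B = 4, so first hash the key.
H(K): even-index sum = 295 mod 256 = 39; odd-index sum = 499 mod 256 = 243 → 27 f3.
Zero-pad H(K) = 27 f3 to 4 bytes: K' = 27 f3 00 00.

27f30000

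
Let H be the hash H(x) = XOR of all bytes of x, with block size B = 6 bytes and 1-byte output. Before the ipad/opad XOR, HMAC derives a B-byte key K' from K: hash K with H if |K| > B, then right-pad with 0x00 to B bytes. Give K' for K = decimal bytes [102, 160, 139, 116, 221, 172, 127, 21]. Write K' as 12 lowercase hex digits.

|K| = 8 > B = 6, so first hash the key.
H(K): XOR 66⊕a0⊕8b⊕74⊕dd⊕ac⊕7f⊕15 = 22.
Zero-pad H(K) = 22 to 6 bytes: K' = 22 00 00 00 00 00.

220000000000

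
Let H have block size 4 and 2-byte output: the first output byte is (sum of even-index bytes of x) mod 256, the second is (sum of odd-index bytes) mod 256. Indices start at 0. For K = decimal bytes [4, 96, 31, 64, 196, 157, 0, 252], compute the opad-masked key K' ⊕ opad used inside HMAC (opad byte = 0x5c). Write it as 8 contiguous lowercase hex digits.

bb655c5c

Key decimal bytes [4, 96, 31, 64, 196, 157, 0, 252] = 04 60 1f 40 c4 9d 00 fc is 8 bytes > B = 4, so hash it first: H(key) = e7 39, then zero-pad to 4 bytes: K' = e7 39 00 00.
XOR each byte with 0x5c: e7⊕5c=bb, 39⊕5c=65, 00⊕5c=5c, 00⊕5c=5c.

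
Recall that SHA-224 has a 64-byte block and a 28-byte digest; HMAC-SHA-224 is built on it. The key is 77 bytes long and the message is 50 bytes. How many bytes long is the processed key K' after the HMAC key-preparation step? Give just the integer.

64

Key is 77 > 64 bytes, so it is hashed to 28 bytes then zero-padded to 64: |K'| = 64.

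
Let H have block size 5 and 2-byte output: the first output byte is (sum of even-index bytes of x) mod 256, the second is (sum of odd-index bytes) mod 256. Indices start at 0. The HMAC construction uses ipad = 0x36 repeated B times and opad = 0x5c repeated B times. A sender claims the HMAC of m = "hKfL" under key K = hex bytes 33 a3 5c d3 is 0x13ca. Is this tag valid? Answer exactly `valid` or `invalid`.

valid

Key hex bytes 33 a3 5c d3 is 4 bytes ≤ B = 5; zero-pad to 5 bytes: K' = 33 a3 5c d3 00.
K' ⊕ ipad = 05 95 6a e5 36; K' ⊕ opad = 6f ff 00 8f 5c.
Inner hash: even-index sum = 316 mod 256 = 60; odd-index sum = 584 mod 256 = 72 → 3c 48.
Outer hash (recomputed tag): even-index sum = 275 mod 256 = 19; odd-index sum = 458 mod 256 = 202 → 13 ca.
Recomputed tag = 13ca; claimed = 13ca → match.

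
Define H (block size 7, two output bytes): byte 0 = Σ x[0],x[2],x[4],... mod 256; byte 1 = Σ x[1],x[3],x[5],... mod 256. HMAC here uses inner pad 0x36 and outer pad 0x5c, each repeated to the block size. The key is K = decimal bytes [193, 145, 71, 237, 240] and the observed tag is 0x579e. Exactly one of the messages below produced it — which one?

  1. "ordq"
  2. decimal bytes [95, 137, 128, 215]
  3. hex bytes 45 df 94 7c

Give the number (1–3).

2

Key decimal bytes [193, 145, 71, 237, 240] = c1 91 47 ed f0 is 5 bytes ≤ B = 7; zero-pad to 7 bytes: K' = c1 91 47 ed f0 00 00.
K' ⊕ ipad = f7 a7 71 db c6 36 36; K' ⊕ opad = 9d cd 1b b1 ac 5c 5c.
m1: inner = H(f7 a7 71 db c6 36 36 6f 72 64 71) = 47 8b; tag = H(9d cd 1b b1 ac 5c 5c 47 8b) = 4b21
m2: inner = H(f7 a7 71 db c6 36 36 5f 89 80 d7) = c4 97; tag = H(9d cd 1b b1 ac 5c 5c c4 97) = 579e ← matches
m3: inner = H(f7 a7 71 db c6 36 36 45 df 94 7c) = bf 91; tag = H(9d cd 1b b1 ac 5c 5c bf 91) = 5199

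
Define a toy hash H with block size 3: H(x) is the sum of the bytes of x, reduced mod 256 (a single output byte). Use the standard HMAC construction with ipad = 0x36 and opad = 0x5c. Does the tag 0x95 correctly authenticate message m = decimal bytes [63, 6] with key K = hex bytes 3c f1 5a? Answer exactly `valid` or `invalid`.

Key hex bytes 3c f1 5a is exactly B = 3 bytes: K' = 3c f1 5a.
K' ⊕ ipad = 0a c7 6c; K' ⊕ opad = 60 ad 06.
Inner hash: sum = 10+199+108+63+6 = 386; mod 256 = 130 → 82.
Outer hash (recomputed tag): sum = 96+173+6+130 = 405; mod 256 = 149 → 95.
Recomputed tag = 95; claimed = 95 → match.

valid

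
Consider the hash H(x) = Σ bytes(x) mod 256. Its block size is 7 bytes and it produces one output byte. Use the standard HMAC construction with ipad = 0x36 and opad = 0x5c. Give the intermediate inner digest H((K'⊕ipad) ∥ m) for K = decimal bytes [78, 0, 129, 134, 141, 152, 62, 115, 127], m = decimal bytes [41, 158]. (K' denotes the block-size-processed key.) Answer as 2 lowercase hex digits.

Key decimal bytes [78, 0, 129, 134, 141, 152, 62, 115, 127] = 4e 00 81 86 8d 98 3e 73 7f is 9 bytes > B = 7, so hash it first: H(key) = aa, then zero-pad to 7 bytes: K' = aa 00 00 00 00 00 00.
K' ⊕ ipad = 9c 36 36 36 36 36 36.
Inner input = 9c 36 36 36 36 36 36 ∥ 29 9e.
Inner hash: sum = 156+54+54+54+54+54+54+41+158 = 679; mod 256 = 167 → a7.

a7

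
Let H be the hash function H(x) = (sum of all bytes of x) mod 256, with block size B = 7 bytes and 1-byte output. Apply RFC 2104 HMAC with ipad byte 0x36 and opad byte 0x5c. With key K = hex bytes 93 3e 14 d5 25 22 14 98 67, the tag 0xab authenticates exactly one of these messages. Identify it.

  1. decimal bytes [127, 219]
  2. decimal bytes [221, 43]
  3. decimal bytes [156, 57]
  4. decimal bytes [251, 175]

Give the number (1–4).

Key hex bytes 93 3e 14 d5 25 22 14 98 67 is 9 bytes > B = 7, so hash it first: H(key) = 14, then zero-pad to 7 bytes: K' = 14 00 00 00 00 00 00.
K' ⊕ ipad = 22 36 36 36 36 36 36; K' ⊕ opad = 48 5c 5c 5c 5c 5c 5c.
m1: inner = H(22 36 36 36 36 36 36 7f db) = c0; tag = H(48 5c 5c 5c 5c 5c 5c c0) = 30
m2: inner = H(22 36 36 36 36 36 36 dd 2b) = 6e; tag = H(48 5c 5c 5c 5c 5c 5c 6e) = de
m3: inner = H(22 36 36 36 36 36 36 9c 39) = 3b; tag = H(48 5c 5c 5c 5c 5c 5c 3b) = ab ← matches
m4: inner = H(22 36 36 36 36 36 36 fb af) = 10; tag = H(48 5c 5c 5c 5c 5c 5c 10) = 80

3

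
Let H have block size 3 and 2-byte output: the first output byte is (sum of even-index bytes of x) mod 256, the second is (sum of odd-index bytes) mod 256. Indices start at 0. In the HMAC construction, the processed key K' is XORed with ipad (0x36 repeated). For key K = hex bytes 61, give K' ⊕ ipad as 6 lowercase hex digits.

573636

Key hex bytes 61 is 1 byte ≤ B = 3; zero-pad to 3 bytes: K' = 61 00 00.
XOR each byte with 0x36: 61⊕36=57, 00⊕36=36, 00⊕36=36.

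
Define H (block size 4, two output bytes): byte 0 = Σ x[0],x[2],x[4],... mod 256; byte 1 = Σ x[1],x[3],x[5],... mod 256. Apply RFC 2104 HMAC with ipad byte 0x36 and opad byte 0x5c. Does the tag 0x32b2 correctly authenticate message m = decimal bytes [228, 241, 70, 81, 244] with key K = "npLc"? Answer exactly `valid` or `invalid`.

Key "npLc" = 6e 70 4c 63 is exactly B = 4 bytes: K' = 6e 70 4c 63.
K' ⊕ ipad = 58 46 7a 55; K' ⊕ opad = 32 2c 10 3f.
Inner hash: even-index sum = 752 mod 256 = 240; odd-index sum = 477 mod 256 = 221 → f0 dd.
Outer hash (recomputed tag): even-index sum = 306 mod 256 = 50; odd-index sum = 328 mod 256 = 72 → 32 48.
Recomputed tag = 3248; claimed = 32b2 → mismatch.

invalid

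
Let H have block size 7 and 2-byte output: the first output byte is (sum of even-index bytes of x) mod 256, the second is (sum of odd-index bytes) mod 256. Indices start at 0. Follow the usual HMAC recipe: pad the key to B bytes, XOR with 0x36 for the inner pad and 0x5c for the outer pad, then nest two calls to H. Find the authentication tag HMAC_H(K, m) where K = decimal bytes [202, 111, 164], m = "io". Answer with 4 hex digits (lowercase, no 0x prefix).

Key decimal bytes [202, 111, 164] = ca 6f a4 is 3 bytes ≤ B = 7; zero-pad to 7 bytes: K' = ca 6f a4 00 00 00 00.
K' ⊕ ipad = fc 59 92 36 36 36 36.  K' ⊕ opad = 96 33 f8 5c 5c 5c 5c.
Inner input = (K'⊕ipad) ∥ m = fc 59 92 36 36 36 36 ∥ 69 6f.
Inner hash: even-index sum = 617 mod 256 = 105; odd-index sum = 302 mod 256 = 46 → 69 2e.
Outer input = (K'⊕opad) ∥ inner = 96 33 f8 5c 5c 5c 5c ∥ 69 2e.
Outer hash (tag): even-index sum = 628 mod 256 = 116; odd-index sum = 340 mod 256 = 84 → 74 54.

7454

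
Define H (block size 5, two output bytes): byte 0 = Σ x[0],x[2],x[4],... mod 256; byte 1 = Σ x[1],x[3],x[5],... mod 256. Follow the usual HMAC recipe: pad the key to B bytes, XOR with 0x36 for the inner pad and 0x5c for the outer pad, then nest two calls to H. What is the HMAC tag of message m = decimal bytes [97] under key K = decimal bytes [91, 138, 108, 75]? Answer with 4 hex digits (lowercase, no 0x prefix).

2dea

Key decimal bytes [91, 138, 108, 75] = 5b 8a 6c 4b is 4 bytes ≤ B = 5; zero-pad to 5 bytes: K' = 5b 8a 6c 4b 00.
K' ⊕ ipad = 6d bc 5a 7d 36.  K' ⊕ opad = 07 d6 30 17 5c.
Inner input = (K'⊕ipad) ∥ m = 6d bc 5a 7d 36 ∥ 61.
Inner hash: even-index sum = 253 mod 256 = 253; odd-index sum = 410 mod 256 = 154 → fd 9a.
Outer input = (K'⊕opad) ∥ inner = 07 d6 30 17 5c ∥ fd 9a.
Outer hash (tag): even-index sum = 301 mod 256 = 45; odd-index sum = 490 mod 256 = 234 → 2d ea.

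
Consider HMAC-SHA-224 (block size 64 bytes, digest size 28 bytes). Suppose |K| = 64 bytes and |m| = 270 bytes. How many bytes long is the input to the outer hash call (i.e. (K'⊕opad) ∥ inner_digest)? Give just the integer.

92

Key is 64 ≤ 64 bytes, zero-padded: |K'| = 64.
Outer input = (K'⊕opad) ∥ H(inner) → 64 + 28 = 92 bytes.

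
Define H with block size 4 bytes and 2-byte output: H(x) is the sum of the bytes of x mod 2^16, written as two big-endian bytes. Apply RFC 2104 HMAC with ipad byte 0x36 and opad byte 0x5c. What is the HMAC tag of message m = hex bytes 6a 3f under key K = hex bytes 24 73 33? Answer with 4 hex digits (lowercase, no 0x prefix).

01ae

Key hex bytes 24 73 33 is 3 bytes ≤ B = 4; zero-pad to 4 bytes: K' = 24 73 33 00.
K' ⊕ ipad = 12 45 05 36.  K' ⊕ opad = 78 2f 6f 5c.
Inner input = (K'⊕ipad) ∥ m = 12 45 05 36 ∥ 6a 3f.
Inner hash: sum = 18+69+5+54+106+63 = 315 → 01 3b.
Outer input = (K'⊕opad) ∥ inner = 78 2f 6f 5c ∥ 01 3b.
Outer hash (tag): sum = 120+47+111+92+1+59 = 430 → 01 ae.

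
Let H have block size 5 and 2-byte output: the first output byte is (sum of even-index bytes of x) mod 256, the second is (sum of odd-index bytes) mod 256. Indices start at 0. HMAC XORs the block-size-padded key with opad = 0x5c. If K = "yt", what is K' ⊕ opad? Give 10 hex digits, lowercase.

Key "yt" = 79 74 is 2 bytes ≤ B = 5; zero-pad to 5 bytes: K' = 79 74 00 00 00.
XOR each byte with 0x5c: 79⊕5c=25, 74⊕5c=28, 00⊕5c=5c, 00⊕5c=5c, 00⊕5c=5c.

25285c5c5c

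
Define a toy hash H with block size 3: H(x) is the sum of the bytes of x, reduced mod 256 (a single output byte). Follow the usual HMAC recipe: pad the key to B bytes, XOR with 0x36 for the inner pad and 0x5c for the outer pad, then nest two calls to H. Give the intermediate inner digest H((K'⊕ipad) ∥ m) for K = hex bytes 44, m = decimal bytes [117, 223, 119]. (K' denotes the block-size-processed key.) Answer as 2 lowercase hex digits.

Key hex bytes 44 is 1 byte ≤ B = 3; zero-pad to 3 bytes: K' = 44 00 00.
K' ⊕ ipad = 72 36 36.
Inner input = 72 36 36 ∥ 75 df 77.
Inner hash: sum = 114+54+54+117+223+119 = 681; mod 256 = 169 → a9.

a9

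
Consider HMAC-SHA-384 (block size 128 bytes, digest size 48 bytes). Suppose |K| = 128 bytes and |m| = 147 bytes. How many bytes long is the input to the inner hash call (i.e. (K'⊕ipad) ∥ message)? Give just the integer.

275

Key is 128 ≤ 128 bytes, zero-padded: |K'| = 128.
Inner input = (K'⊕ipad) ∥ m → 128 + 147 = 275 bytes.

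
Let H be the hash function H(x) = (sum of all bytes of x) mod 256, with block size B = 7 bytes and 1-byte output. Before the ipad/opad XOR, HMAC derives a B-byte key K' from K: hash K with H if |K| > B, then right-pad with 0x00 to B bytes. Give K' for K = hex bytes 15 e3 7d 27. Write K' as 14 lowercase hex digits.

Key hex bytes 15 e3 7d 27 is 4 bytes ≤ B = 7; zero-pad to 7 bytes: K' = 15 e3 7d 27 00 00 00.

15e37d27000000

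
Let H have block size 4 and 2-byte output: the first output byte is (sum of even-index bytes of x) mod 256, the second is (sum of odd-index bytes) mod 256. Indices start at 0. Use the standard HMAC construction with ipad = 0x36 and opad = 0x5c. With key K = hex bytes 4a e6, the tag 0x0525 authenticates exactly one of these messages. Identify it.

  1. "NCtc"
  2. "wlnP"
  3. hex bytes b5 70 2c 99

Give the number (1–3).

Key hex bytes 4a e6 is 2 bytes ≤ B = 4; zero-pad to 4 bytes: K' = 4a e6 00 00.
K' ⊕ ipad = 7c d0 36 36; K' ⊕ opad = 16 ba 5c 5c.
m1: inner = H(7c d0 36 36 4e 43 74 63) = 74 ac; tag = H(16 ba 5c 5c 74 ac) = e6c2
m2: inner = H(7c d0 36 36 77 6c 6e 50) = 97 c2; tag = H(16 ba 5c 5c 97 c2) = 09d8
m3: inner = H(7c d0 36 36 b5 70 2c 99) = 93 0f; tag = H(16 ba 5c 5c 93 0f) = 0525 ← matches

3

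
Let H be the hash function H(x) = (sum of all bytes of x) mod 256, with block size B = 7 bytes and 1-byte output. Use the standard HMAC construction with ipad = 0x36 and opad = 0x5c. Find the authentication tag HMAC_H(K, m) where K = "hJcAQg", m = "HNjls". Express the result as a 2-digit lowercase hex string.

bd

Key "hJcAQg" = 68 4a 63 41 51 67 is 6 bytes ≤ B = 7; zero-pad to 7 bytes: K' = 68 4a 63 41 51 67 00.
K' ⊕ ipad = 5e 7c 55 77 67 51 36.  K' ⊕ opad = 34 16 3f 1d 0d 3b 5c.
Inner input = (K'⊕ipad) ∥ m = 5e 7c 55 77 67 51 36 ∥ 48 4e 6a 6c 73.
Inner hash: sum = 94+124+85+119+103+81+54+72+78+106+108+115 = 1139; mod 256 = 115 → 73.
Outer input = (K'⊕opad) ∥ inner = 34 16 3f 1d 0d 3b 5c ∥ 73.
Outer hash (tag): sum = 52+22+63+29+13+59+92+115 = 445; mod 256 = 189 → bd.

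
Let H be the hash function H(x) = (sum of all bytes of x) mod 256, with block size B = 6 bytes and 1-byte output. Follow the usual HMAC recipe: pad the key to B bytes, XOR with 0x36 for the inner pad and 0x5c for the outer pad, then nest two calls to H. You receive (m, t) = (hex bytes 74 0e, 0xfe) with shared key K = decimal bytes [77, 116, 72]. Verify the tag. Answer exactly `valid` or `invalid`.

Key decimal bytes [77, 116, 72] = 4d 74 48 is 3 bytes ≤ B = 6; zero-pad to 6 bytes: K' = 4d 74 48 00 00 00.
K' ⊕ ipad = 7b 42 7e 36 36 36; K' ⊕ opad = 11 28 14 5c 5c 5c.
Inner hash: sum = 123+66+126+54+54+54+116+14 = 607; mod 256 = 95 → 5f.
Outer hash (recomputed tag): sum = 17+40+20+92+92+92+95 = 448; mod 256 = 192 → c0.
Recomputed tag = c0; claimed = fe → mismatch.

invalid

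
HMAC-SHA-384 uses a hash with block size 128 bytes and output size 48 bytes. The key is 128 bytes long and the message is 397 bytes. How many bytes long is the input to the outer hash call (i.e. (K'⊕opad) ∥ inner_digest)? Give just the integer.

Key is 128 ≤ 128 bytes, zero-padded: |K'| = 128.
Outer input = (K'⊕opad) ∥ H(inner) → 128 + 48 = 176 bytes.

176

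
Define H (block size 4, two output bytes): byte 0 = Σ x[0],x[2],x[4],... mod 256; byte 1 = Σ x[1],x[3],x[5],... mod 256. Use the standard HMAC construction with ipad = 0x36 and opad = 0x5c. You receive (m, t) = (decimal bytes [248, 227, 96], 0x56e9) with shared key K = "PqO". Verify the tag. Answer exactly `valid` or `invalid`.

valid

Key "PqO" = 50 71 4f is 3 bytes ≤ B = 4; zero-pad to 4 bytes: K' = 50 71 4f 00.
K' ⊕ ipad = 66 47 79 36; K' ⊕ opad = 0c 2d 13 5c.
Inner hash: even-index sum = 567 mod 256 = 55; odd-index sum = 352 mod 256 = 96 → 37 60.
Outer hash (recomputed tag): even-index sum = 86 mod 256 = 86; odd-index sum = 233 mod 256 = 233 → 56 e9.
Recomputed tag = 56e9; claimed = 56e9 → match.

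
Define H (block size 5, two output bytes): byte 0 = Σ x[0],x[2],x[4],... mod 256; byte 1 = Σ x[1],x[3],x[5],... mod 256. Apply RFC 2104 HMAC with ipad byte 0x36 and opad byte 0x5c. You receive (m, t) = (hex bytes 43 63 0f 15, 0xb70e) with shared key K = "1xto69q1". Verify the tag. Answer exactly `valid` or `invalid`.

invalid

Key "1xto69q1" = 31 78 74 6f 36 39 71 31 is 8 bytes > B = 5, so hash it first: H(key) = 4c 51, then zero-pad to 5 bytes: K' = 4c 51 00 00 00.
K' ⊕ ipad = 7a 67 36 36 36; K' ⊕ opad = 10 0d 5c 5c 5c.
Inner hash: even-index sum = 350 mod 256 = 94; odd-index sum = 239 mod 256 = 239 → 5e ef.
Outer hash (recomputed tag): even-index sum = 439 mod 256 = 183; odd-index sum = 199 mod 256 = 199 → b7 c7.
Recomputed tag = b7c7; claimed = b70e → mismatch.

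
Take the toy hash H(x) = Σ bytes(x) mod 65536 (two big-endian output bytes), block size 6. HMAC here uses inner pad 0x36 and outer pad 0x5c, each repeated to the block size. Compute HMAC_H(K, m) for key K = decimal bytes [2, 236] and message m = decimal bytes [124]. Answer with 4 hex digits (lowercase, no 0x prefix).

Key decimal bytes [2, 236] = 02 ec is 2 bytes ≤ B = 6; zero-pad to 6 bytes: K' = 02 ec 00 00 00 00.
K' ⊕ ipad = 34 da 36 36 36 36.  K' ⊕ opad = 5e b0 5c 5c 5c 5c.
Inner input = (K'⊕ipad) ∥ m = 34 da 36 36 36 36 ∥ 7c.
Inner hash: sum = 52+218+54+54+54+54+124 = 610 → 02 62.
Outer input = (K'⊕opad) ∥ inner = 5e b0 5c 5c 5c 5c ∥ 02 62.
Outer hash (tag): sum = 94+176+92+92+92+92+2+98 = 738 → 02 e2.

02e2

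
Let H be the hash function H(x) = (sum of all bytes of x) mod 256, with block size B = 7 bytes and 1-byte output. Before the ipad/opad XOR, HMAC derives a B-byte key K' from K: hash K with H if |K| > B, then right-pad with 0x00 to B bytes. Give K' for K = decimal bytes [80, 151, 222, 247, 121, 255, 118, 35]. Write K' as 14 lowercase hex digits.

cd000000000000

|K| = 8 > B = 7, so first hash the key.
H(K): sum = 80+151+222+247+121+255+118+35 = 1229; mod 256 = 205 → cd.
Zero-pad H(K) = cd to 7 bytes: K' = cd 00 00 00 00 00 00.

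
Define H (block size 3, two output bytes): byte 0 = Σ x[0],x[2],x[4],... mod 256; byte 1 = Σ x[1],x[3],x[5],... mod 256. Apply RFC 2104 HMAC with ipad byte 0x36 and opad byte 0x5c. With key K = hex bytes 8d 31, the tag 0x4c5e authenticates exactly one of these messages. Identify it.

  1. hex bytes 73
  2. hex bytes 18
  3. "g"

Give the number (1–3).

Key hex bytes 8d 31 is 2 bytes ≤ B = 3; zero-pad to 3 bytes: K' = 8d 31 00.
K' ⊕ ipad = bb 07 36; K' ⊕ opad = d1 6d 5c.
m1: inner = H(bb 07 36 73) = f1 7a; tag = H(d1 6d 5c f1 7a) = a75e
m2: inner = H(bb 07 36 18) = f1 1f; tag = H(d1 6d 5c f1 1f) = 4c5e ← matches
m3: inner = H(bb 07 36 67) = f1 6e; tag = H(d1 6d 5c f1 6e) = 9b5e

2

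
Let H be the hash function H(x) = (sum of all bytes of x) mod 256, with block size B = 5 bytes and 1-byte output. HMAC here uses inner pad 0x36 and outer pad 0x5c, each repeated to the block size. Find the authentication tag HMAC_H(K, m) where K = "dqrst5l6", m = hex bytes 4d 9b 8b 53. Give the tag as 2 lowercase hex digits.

9a

Key "dqrst5l6" = 64 71 72 73 74 35 6c 36 is 8 bytes > B = 5, so hash it first: H(key) = 05, then zero-pad to 5 bytes: K' = 05 00 00 00 00.
K' ⊕ ipad = 33 36 36 36 36.  K' ⊕ opad = 59 5c 5c 5c 5c.
Inner input = (K'⊕ipad) ∥ m = 33 36 36 36 36 ∥ 4d 9b 8b 53.
Inner hash: sum = 51+54+54+54+54+77+155+139+83 = 721; mod 256 = 209 → d1.
Outer input = (K'⊕opad) ∥ inner = 59 5c 5c 5c 5c ∥ d1.
Outer hash (tag): sum = 89+92+92+92+92+209 = 666; mod 256 = 154 → 9a.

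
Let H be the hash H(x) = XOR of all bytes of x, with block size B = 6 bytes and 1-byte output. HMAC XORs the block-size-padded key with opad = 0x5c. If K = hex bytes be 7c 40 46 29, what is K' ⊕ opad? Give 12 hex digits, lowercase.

Key hex bytes be 7c 40 46 29 is 5 bytes ≤ B = 6; zero-pad to 6 bytes: K' = be 7c 40 46 29 00.
XOR each byte with 0x5c: be⊕5c=e2, 7c⊕5c=20, 40⊕5c=1c, 46⊕5c=1a, 29⊕5c=75, 00⊕5c=5c.

e2201c1a755c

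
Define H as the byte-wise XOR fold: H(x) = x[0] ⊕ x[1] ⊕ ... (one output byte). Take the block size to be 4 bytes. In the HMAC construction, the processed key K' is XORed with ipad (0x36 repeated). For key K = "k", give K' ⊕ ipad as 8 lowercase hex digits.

5d363636

Key "k" = 6b is 1 byte ≤ B = 4; zero-pad to 4 bytes: K' = 6b 00 00 00.
XOR each byte with 0x36: 6b⊕36=5d, 00⊕36=36, 00⊕36=36, 00⊕36=36.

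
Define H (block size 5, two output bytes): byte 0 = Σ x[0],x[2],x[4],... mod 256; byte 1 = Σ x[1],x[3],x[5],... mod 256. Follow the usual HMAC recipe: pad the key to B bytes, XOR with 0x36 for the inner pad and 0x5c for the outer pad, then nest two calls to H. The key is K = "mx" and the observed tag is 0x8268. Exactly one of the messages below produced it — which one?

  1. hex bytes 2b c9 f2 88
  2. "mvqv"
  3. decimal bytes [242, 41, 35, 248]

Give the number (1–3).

Key "mx" = 6d 78 is 2 bytes ≤ B = 5; zero-pad to 5 bytes: K' = 6d 78 00 00 00.
K' ⊕ ipad = 5b 4e 36 36 36; K' ⊕ opad = 31 24 5c 5c 5c.
m1: inner = H(5b 4e 36 36 36 2b c9 f2 88) = 18 a1; tag = H(31 24 5c 5c 5c 18 a1) = 8a98
m2: inner = H(5b 4e 36 36 36 6d 76 71 76) = b3 62; tag = H(31 24 5c 5c 5c b3 62) = 4b33
m3: inner = H(5b 4e 36 36 36 f2 29 23 f8) = e8 99; tag = H(31 24 5c 5c 5c e8 99) = 8268 ← matches

3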